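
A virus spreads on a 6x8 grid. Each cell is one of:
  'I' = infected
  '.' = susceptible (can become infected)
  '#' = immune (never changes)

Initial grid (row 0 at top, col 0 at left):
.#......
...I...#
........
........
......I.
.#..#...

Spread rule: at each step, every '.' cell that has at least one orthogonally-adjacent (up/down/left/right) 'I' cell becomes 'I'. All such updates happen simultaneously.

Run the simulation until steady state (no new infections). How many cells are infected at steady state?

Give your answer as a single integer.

Answer: 44

Derivation:
Step 0 (initial): 2 infected
Step 1: +8 new -> 10 infected
Step 2: +13 new -> 23 infected
Step 3: +9 new -> 32 infected
Step 4: +6 new -> 38 infected
Step 5: +4 new -> 42 infected
Step 6: +1 new -> 43 infected
Step 7: +1 new -> 44 infected
Step 8: +0 new -> 44 infected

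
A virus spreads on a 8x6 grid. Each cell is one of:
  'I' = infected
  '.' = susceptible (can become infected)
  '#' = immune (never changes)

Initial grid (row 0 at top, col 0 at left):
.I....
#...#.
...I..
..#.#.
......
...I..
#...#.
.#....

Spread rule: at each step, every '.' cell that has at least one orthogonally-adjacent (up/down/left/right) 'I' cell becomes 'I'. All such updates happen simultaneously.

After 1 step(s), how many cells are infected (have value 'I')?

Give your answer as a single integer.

Step 0 (initial): 3 infected
Step 1: +11 new -> 14 infected

Answer: 14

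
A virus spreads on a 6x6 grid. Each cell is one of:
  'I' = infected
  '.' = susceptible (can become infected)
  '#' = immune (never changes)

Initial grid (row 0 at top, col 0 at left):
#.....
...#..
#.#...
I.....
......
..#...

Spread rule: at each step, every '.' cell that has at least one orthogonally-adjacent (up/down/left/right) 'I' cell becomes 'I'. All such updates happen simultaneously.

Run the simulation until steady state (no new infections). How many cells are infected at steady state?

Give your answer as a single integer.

Step 0 (initial): 1 infected
Step 1: +2 new -> 3 infected
Step 2: +4 new -> 7 infected
Step 3: +4 new -> 11 infected
Step 4: +6 new -> 17 infected
Step 5: +5 new -> 22 infected
Step 6: +5 new -> 27 infected
Step 7: +3 new -> 30 infected
Step 8: +1 new -> 31 infected
Step 9: +0 new -> 31 infected

Answer: 31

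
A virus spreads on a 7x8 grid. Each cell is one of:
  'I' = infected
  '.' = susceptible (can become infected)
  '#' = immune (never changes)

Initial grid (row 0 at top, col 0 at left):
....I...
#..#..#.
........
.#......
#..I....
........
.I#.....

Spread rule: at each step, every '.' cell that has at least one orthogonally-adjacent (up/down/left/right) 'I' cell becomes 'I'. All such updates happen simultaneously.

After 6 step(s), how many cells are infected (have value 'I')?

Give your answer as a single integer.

Answer: 50

Derivation:
Step 0 (initial): 3 infected
Step 1: +9 new -> 12 infected
Step 2: +13 new -> 25 infected
Step 3: +9 new -> 34 infected
Step 4: +9 new -> 43 infected
Step 5: +5 new -> 48 infected
Step 6: +2 new -> 50 infected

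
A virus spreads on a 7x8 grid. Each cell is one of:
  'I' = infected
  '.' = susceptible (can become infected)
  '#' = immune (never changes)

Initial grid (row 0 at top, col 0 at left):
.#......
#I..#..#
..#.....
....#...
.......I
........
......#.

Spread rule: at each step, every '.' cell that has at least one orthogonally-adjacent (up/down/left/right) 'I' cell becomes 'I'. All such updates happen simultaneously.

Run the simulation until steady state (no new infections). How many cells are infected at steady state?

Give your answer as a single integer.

Step 0 (initial): 2 infected
Step 1: +5 new -> 7 infected
Step 2: +9 new -> 16 infected
Step 3: +9 new -> 25 infected
Step 4: +11 new -> 36 infected
Step 5: +8 new -> 44 infected
Step 6: +4 new -> 48 infected
Step 7: +0 new -> 48 infected

Answer: 48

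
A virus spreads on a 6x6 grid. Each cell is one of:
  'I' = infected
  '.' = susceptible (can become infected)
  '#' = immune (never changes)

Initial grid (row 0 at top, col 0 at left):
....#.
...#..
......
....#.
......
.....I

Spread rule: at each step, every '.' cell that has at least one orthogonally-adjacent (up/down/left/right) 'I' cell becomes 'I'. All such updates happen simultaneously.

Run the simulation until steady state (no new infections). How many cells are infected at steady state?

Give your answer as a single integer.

Answer: 33

Derivation:
Step 0 (initial): 1 infected
Step 1: +2 new -> 3 infected
Step 2: +3 new -> 6 infected
Step 3: +3 new -> 9 infected
Step 4: +5 new -> 14 infected
Step 5: +6 new -> 20 infected
Step 6: +3 new -> 23 infected
Step 7: +3 new -> 26 infected
Step 8: +3 new -> 29 infected
Step 9: +3 new -> 32 infected
Step 10: +1 new -> 33 infected
Step 11: +0 new -> 33 infected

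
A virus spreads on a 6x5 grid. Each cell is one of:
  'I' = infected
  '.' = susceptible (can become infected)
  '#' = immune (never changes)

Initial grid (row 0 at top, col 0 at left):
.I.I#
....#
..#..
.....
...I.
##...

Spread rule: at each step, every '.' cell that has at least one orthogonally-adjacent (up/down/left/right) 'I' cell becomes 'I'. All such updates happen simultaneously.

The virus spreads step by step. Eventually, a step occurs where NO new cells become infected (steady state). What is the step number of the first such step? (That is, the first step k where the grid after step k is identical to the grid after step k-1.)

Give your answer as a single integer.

Answer: 5

Derivation:
Step 0 (initial): 3 infected
Step 1: +8 new -> 11 infected
Step 2: +9 new -> 20 infected
Step 3: +4 new -> 24 infected
Step 4: +1 new -> 25 infected
Step 5: +0 new -> 25 infected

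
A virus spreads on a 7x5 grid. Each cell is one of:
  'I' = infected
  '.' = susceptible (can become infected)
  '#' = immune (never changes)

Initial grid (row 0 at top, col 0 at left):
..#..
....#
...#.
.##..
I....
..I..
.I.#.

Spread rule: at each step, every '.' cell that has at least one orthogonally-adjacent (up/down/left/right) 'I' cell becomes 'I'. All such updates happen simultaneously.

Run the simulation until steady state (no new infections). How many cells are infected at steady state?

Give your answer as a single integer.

Answer: 29

Derivation:
Step 0 (initial): 3 infected
Step 1: +8 new -> 11 infected
Step 2: +3 new -> 14 infected
Step 3: +5 new -> 19 infected
Step 4: +4 new -> 23 infected
Step 5: +3 new -> 26 infected
Step 6: +1 new -> 27 infected
Step 7: +1 new -> 28 infected
Step 8: +1 new -> 29 infected
Step 9: +0 new -> 29 infected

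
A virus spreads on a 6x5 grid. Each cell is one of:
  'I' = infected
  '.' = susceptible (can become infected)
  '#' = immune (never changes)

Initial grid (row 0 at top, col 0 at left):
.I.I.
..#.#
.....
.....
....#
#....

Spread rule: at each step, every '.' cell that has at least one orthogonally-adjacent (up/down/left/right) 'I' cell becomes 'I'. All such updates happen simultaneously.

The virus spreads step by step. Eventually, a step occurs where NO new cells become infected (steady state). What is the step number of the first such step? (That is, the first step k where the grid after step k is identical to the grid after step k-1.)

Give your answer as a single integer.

Step 0 (initial): 2 infected
Step 1: +5 new -> 7 infected
Step 2: +3 new -> 10 infected
Step 3: +5 new -> 15 infected
Step 4: +5 new -> 20 infected
Step 5: +4 new -> 24 infected
Step 6: +2 new -> 26 infected
Step 7: +0 new -> 26 infected

Answer: 7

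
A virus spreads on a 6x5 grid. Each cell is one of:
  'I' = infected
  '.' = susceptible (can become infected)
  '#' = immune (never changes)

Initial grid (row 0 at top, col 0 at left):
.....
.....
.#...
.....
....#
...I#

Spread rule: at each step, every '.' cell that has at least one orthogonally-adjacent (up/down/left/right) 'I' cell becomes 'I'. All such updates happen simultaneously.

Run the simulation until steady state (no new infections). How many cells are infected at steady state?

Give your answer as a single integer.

Step 0 (initial): 1 infected
Step 1: +2 new -> 3 infected
Step 2: +3 new -> 6 infected
Step 3: +5 new -> 11 infected
Step 4: +5 new -> 16 infected
Step 5: +4 new -> 20 infected
Step 6: +4 new -> 24 infected
Step 7: +2 new -> 26 infected
Step 8: +1 new -> 27 infected
Step 9: +0 new -> 27 infected

Answer: 27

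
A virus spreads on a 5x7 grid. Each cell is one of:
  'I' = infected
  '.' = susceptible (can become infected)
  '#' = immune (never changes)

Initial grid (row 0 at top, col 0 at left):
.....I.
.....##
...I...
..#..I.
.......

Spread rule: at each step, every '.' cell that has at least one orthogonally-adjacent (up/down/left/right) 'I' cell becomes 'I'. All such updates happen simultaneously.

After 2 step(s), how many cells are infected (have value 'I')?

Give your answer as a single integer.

Step 0 (initial): 3 infected
Step 1: +10 new -> 13 infected
Step 2: +8 new -> 21 infected

Answer: 21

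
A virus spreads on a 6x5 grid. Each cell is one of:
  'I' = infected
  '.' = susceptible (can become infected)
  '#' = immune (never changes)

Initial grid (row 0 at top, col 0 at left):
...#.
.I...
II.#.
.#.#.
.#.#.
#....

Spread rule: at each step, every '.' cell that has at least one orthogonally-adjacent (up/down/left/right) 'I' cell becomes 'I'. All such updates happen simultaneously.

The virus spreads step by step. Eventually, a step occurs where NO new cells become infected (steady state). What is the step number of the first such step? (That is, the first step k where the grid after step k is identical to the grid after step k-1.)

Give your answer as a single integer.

Answer: 7

Derivation:
Step 0 (initial): 3 infected
Step 1: +5 new -> 8 infected
Step 2: +5 new -> 13 infected
Step 3: +2 new -> 15 infected
Step 4: +3 new -> 18 infected
Step 5: +3 new -> 21 infected
Step 6: +2 new -> 23 infected
Step 7: +0 new -> 23 infected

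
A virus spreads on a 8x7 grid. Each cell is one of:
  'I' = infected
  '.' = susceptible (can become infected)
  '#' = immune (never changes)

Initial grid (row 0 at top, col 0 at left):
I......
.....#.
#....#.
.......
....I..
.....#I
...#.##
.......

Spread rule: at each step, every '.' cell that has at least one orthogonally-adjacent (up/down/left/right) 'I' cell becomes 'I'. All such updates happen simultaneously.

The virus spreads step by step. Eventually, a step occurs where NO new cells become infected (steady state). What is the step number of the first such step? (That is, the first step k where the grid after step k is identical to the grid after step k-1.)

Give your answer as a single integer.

Answer: 8

Derivation:
Step 0 (initial): 3 infected
Step 1: +7 new -> 10 infected
Step 2: +9 new -> 19 infected
Step 3: +10 new -> 29 infected
Step 4: +10 new -> 39 infected
Step 5: +7 new -> 46 infected
Step 6: +2 new -> 48 infected
Step 7: +1 new -> 49 infected
Step 8: +0 new -> 49 infected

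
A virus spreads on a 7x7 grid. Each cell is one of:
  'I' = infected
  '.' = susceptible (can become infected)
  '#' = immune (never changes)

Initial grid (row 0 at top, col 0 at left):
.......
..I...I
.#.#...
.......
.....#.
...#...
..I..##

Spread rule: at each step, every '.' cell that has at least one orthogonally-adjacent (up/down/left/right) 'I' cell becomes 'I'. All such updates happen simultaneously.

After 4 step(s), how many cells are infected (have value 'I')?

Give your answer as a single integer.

Answer: 43

Derivation:
Step 0 (initial): 3 infected
Step 1: +10 new -> 13 infected
Step 2: +12 new -> 25 infected
Step 3: +12 new -> 37 infected
Step 4: +6 new -> 43 infected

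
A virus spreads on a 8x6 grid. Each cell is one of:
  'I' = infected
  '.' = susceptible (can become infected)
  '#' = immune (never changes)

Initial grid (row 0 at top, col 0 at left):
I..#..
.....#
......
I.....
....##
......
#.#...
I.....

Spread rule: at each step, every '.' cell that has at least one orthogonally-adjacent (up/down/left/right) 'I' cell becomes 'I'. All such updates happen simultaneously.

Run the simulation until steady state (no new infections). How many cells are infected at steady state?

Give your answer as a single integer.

Answer: 42

Derivation:
Step 0 (initial): 3 infected
Step 1: +6 new -> 9 infected
Step 2: +8 new -> 17 infected
Step 3: +6 new -> 23 infected
Step 4: +7 new -> 30 infected
Step 5: +6 new -> 36 infected
Step 6: +4 new -> 40 infected
Step 7: +2 new -> 42 infected
Step 8: +0 new -> 42 infected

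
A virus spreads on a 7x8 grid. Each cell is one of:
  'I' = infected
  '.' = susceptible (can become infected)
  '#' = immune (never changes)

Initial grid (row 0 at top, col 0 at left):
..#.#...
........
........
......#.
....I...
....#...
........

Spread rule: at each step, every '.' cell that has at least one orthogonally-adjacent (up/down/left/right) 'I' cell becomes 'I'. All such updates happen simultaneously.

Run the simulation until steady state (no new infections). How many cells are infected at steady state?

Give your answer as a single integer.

Step 0 (initial): 1 infected
Step 1: +3 new -> 4 infected
Step 2: +7 new -> 11 infected
Step 3: +10 new -> 21 infected
Step 4: +12 new -> 33 infected
Step 5: +10 new -> 43 infected
Step 6: +5 new -> 48 infected
Step 7: +3 new -> 51 infected
Step 8: +1 new -> 52 infected
Step 9: +0 new -> 52 infected

Answer: 52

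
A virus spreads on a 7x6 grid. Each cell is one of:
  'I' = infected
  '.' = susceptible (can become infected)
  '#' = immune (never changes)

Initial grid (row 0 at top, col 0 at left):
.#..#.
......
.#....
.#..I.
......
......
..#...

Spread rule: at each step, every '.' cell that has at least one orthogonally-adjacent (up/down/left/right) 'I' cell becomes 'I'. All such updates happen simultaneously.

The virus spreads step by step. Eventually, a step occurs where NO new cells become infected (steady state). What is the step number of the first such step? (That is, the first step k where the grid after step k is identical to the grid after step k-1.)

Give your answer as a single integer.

Step 0 (initial): 1 infected
Step 1: +4 new -> 5 infected
Step 2: +7 new -> 12 infected
Step 3: +7 new -> 19 infected
Step 4: +7 new -> 26 infected
Step 5: +4 new -> 30 infected
Step 6: +4 new -> 34 infected
Step 7: +3 new -> 37 infected
Step 8: +0 new -> 37 infected

Answer: 8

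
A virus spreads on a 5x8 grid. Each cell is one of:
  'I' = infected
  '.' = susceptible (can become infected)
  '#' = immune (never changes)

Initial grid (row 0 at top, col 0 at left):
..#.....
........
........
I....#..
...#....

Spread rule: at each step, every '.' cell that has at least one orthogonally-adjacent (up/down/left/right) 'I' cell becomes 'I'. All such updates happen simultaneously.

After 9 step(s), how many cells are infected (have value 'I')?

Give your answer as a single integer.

Step 0 (initial): 1 infected
Step 1: +3 new -> 4 infected
Step 2: +4 new -> 8 infected
Step 3: +5 new -> 13 infected
Step 4: +4 new -> 17 infected
Step 5: +3 new -> 20 infected
Step 6: +4 new -> 24 infected
Step 7: +4 new -> 28 infected
Step 8: +5 new -> 33 infected
Step 9: +3 new -> 36 infected

Answer: 36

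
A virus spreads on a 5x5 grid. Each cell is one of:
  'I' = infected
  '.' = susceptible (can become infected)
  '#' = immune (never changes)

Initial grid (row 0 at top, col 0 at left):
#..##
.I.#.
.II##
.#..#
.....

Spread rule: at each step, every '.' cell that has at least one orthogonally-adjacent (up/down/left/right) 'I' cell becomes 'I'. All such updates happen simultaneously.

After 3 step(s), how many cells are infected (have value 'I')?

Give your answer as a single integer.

Step 0 (initial): 3 infected
Step 1: +5 new -> 8 infected
Step 2: +4 new -> 12 infected
Step 3: +3 new -> 15 infected

Answer: 15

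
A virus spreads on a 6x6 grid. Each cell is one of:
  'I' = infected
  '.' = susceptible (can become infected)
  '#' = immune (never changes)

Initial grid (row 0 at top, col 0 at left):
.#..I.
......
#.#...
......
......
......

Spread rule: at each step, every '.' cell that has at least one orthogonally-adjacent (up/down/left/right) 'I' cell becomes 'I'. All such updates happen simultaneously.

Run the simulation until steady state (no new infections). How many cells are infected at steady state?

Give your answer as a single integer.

Answer: 33

Derivation:
Step 0 (initial): 1 infected
Step 1: +3 new -> 4 infected
Step 2: +4 new -> 8 infected
Step 3: +4 new -> 12 infected
Step 4: +4 new -> 16 infected
Step 5: +6 new -> 22 infected
Step 6: +5 new -> 27 infected
Step 7: +3 new -> 30 infected
Step 8: +2 new -> 32 infected
Step 9: +1 new -> 33 infected
Step 10: +0 new -> 33 infected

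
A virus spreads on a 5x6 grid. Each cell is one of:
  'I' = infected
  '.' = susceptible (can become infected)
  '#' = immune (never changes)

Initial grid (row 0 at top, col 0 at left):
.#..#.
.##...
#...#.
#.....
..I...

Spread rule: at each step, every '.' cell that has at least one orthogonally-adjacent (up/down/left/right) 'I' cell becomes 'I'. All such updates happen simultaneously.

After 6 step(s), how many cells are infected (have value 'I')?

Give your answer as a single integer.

Answer: 20

Derivation:
Step 0 (initial): 1 infected
Step 1: +3 new -> 4 infected
Step 2: +5 new -> 9 infected
Step 3: +4 new -> 13 infected
Step 4: +2 new -> 15 infected
Step 5: +3 new -> 18 infected
Step 6: +2 new -> 20 infected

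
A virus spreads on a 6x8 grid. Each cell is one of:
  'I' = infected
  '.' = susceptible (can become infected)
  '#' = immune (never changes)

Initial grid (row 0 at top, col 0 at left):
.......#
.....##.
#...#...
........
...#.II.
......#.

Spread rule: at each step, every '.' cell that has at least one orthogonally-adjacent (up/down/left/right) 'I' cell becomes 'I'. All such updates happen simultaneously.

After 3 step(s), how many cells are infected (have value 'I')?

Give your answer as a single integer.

Answer: 16

Derivation:
Step 0 (initial): 2 infected
Step 1: +5 new -> 7 infected
Step 2: +6 new -> 13 infected
Step 3: +3 new -> 16 infected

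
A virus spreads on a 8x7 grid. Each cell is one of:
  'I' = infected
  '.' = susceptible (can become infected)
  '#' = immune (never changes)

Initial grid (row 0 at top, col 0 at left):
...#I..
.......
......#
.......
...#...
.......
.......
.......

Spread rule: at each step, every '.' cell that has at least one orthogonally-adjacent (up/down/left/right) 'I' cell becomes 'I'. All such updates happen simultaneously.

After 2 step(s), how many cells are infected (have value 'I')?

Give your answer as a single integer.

Step 0 (initial): 1 infected
Step 1: +2 new -> 3 infected
Step 2: +4 new -> 7 infected

Answer: 7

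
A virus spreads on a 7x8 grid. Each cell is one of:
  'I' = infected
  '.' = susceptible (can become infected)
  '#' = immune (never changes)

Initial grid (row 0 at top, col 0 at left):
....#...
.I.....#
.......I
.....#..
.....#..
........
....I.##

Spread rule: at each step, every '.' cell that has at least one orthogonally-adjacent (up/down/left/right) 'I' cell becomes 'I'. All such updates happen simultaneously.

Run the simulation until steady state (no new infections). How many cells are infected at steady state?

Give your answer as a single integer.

Step 0 (initial): 3 infected
Step 1: +9 new -> 12 infected
Step 2: +14 new -> 26 infected
Step 3: +16 new -> 42 infected
Step 4: +7 new -> 49 infected
Step 5: +1 new -> 50 infected
Step 6: +0 new -> 50 infected

Answer: 50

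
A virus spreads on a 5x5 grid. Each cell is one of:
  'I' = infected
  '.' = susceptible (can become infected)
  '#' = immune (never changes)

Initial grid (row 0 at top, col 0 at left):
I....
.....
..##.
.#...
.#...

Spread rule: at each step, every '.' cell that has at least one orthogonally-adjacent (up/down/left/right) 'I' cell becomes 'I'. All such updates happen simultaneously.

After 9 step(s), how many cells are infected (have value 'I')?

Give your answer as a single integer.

Step 0 (initial): 1 infected
Step 1: +2 new -> 3 infected
Step 2: +3 new -> 6 infected
Step 3: +4 new -> 10 infected
Step 4: +3 new -> 13 infected
Step 5: +1 new -> 14 infected
Step 6: +1 new -> 15 infected
Step 7: +1 new -> 16 infected
Step 8: +2 new -> 18 infected
Step 9: +2 new -> 20 infected

Answer: 20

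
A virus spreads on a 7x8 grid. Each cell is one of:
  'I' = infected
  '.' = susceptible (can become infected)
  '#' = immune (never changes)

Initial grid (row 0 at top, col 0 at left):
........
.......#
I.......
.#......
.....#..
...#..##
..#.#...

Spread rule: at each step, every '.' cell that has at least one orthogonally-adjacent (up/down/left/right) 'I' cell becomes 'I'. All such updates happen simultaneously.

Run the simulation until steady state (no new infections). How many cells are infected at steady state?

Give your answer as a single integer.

Step 0 (initial): 1 infected
Step 1: +3 new -> 4 infected
Step 2: +4 new -> 8 infected
Step 3: +6 new -> 14 infected
Step 4: +7 new -> 21 infected
Step 5: +7 new -> 28 infected
Step 6: +5 new -> 33 infected
Step 7: +5 new -> 38 infected
Step 8: +4 new -> 42 infected
Step 9: +3 new -> 45 infected
Step 10: +1 new -> 46 infected
Step 11: +1 new -> 47 infected
Step 12: +0 new -> 47 infected

Answer: 47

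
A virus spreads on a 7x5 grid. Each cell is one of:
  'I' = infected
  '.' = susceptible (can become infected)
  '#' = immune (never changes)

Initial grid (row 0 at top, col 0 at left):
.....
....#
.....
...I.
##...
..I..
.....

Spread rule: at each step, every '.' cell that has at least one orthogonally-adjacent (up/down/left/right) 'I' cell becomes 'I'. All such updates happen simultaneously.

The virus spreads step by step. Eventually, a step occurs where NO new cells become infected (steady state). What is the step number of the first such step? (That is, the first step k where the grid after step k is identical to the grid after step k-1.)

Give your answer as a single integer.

Step 0 (initial): 2 infected
Step 1: +8 new -> 10 infected
Step 2: +9 new -> 19 infected
Step 3: +6 new -> 25 infected
Step 4: +4 new -> 29 infected
Step 5: +2 new -> 31 infected
Step 6: +1 new -> 32 infected
Step 7: +0 new -> 32 infected

Answer: 7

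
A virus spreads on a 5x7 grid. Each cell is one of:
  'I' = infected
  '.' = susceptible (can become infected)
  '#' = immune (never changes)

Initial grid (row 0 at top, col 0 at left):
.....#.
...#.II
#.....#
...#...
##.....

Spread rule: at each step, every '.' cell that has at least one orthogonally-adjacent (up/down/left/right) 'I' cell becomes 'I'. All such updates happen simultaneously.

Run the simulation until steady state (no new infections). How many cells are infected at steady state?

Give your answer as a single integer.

Answer: 28

Derivation:
Step 0 (initial): 2 infected
Step 1: +3 new -> 5 infected
Step 2: +3 new -> 8 infected
Step 3: +5 new -> 13 infected
Step 4: +4 new -> 17 infected
Step 5: +5 new -> 22 infected
Step 6: +4 new -> 26 infected
Step 7: +2 new -> 28 infected
Step 8: +0 new -> 28 infected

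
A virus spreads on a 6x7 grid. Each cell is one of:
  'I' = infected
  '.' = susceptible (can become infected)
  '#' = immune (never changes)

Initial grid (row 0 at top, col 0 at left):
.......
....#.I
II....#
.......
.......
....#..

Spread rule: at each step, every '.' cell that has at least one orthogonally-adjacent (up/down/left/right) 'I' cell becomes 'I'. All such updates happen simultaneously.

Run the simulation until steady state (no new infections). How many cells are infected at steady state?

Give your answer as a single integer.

Step 0 (initial): 3 infected
Step 1: +7 new -> 10 infected
Step 2: +9 new -> 19 infected
Step 3: +9 new -> 28 infected
Step 4: +6 new -> 34 infected
Step 5: +4 new -> 38 infected
Step 6: +1 new -> 39 infected
Step 7: +0 new -> 39 infected

Answer: 39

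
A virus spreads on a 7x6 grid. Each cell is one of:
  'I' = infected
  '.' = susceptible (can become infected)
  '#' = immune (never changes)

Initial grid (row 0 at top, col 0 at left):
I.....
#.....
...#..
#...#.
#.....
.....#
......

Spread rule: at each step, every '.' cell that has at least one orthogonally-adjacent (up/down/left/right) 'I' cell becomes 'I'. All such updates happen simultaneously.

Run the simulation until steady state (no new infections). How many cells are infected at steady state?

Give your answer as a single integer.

Answer: 36

Derivation:
Step 0 (initial): 1 infected
Step 1: +1 new -> 2 infected
Step 2: +2 new -> 4 infected
Step 3: +3 new -> 7 infected
Step 4: +5 new -> 12 infected
Step 5: +4 new -> 16 infected
Step 6: +5 new -> 21 infected
Step 7: +5 new -> 26 infected
Step 8: +5 new -> 31 infected
Step 9: +3 new -> 34 infected
Step 10: +1 new -> 35 infected
Step 11: +1 new -> 36 infected
Step 12: +0 new -> 36 infected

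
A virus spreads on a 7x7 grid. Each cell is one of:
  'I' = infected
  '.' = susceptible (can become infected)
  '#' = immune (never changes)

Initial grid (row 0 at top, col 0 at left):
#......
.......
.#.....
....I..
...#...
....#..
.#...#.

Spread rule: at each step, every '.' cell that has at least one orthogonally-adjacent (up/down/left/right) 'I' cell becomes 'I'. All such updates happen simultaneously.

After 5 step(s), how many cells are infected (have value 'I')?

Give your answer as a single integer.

Step 0 (initial): 1 infected
Step 1: +4 new -> 5 infected
Step 2: +6 new -> 11 infected
Step 3: +9 new -> 20 infected
Step 4: +8 new -> 28 infected
Step 5: +9 new -> 37 infected

Answer: 37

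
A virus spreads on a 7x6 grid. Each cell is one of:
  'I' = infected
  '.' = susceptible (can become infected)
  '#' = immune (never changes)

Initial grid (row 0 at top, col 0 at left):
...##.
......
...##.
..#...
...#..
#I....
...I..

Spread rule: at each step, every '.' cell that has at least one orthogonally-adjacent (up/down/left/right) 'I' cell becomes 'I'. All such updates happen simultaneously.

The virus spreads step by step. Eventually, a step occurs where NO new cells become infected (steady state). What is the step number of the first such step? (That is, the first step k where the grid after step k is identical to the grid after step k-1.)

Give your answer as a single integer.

Answer: 9

Derivation:
Step 0 (initial): 2 infected
Step 1: +6 new -> 8 infected
Step 2: +6 new -> 14 infected
Step 3: +4 new -> 18 infected
Step 4: +5 new -> 23 infected
Step 5: +5 new -> 28 infected
Step 6: +4 new -> 32 infected
Step 7: +2 new -> 34 infected
Step 8: +1 new -> 35 infected
Step 9: +0 new -> 35 infected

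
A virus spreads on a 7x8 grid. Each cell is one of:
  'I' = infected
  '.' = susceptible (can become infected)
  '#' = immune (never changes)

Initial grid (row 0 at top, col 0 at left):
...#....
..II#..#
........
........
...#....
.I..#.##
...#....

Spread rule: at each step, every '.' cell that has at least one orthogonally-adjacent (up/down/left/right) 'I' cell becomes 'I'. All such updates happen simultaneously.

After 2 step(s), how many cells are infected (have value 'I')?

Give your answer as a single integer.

Step 0 (initial): 3 infected
Step 1: +8 new -> 11 infected
Step 2: +12 new -> 23 infected

Answer: 23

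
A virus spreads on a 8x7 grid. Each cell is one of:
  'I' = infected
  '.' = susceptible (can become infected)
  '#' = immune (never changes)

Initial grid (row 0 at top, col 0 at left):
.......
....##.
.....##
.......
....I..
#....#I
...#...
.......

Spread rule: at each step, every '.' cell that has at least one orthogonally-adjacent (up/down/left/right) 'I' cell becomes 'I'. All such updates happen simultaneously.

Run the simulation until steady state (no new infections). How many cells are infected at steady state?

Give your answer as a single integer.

Answer: 49

Derivation:
Step 0 (initial): 2 infected
Step 1: +6 new -> 8 infected
Step 2: +9 new -> 17 infected
Step 3: +6 new -> 23 infected
Step 4: +7 new -> 30 infected
Step 5: +6 new -> 36 infected
Step 6: +6 new -> 42 infected
Step 7: +4 new -> 46 infected
Step 8: +2 new -> 48 infected
Step 9: +1 new -> 49 infected
Step 10: +0 new -> 49 infected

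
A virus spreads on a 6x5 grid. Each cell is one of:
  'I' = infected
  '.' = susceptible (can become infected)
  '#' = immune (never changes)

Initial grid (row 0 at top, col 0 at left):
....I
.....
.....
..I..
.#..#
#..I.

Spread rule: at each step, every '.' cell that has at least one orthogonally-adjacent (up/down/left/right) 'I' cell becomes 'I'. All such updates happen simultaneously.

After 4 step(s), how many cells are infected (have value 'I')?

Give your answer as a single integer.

Step 0 (initial): 3 infected
Step 1: +9 new -> 12 infected
Step 2: +9 new -> 21 infected
Step 3: +4 new -> 25 infected
Step 4: +2 new -> 27 infected

Answer: 27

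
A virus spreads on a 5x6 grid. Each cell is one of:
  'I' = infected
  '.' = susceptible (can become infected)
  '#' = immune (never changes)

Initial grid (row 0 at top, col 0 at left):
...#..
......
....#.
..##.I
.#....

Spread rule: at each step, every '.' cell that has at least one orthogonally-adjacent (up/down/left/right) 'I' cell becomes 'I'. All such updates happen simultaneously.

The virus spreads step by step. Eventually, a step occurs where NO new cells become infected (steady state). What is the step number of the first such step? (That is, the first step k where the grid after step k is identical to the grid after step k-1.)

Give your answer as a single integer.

Step 0 (initial): 1 infected
Step 1: +3 new -> 4 infected
Step 2: +2 new -> 6 infected
Step 3: +3 new -> 9 infected
Step 4: +3 new -> 12 infected
Step 5: +2 new -> 14 infected
Step 6: +3 new -> 17 infected
Step 7: +3 new -> 20 infected
Step 8: +3 new -> 23 infected
Step 9: +1 new -> 24 infected
Step 10: +1 new -> 25 infected
Step 11: +0 new -> 25 infected

Answer: 11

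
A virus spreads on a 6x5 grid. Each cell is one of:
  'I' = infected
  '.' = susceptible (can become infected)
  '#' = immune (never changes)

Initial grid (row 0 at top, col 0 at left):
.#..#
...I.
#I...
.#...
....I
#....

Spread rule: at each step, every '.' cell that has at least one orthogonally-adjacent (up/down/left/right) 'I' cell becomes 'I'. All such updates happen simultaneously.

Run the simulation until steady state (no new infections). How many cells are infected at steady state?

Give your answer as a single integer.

Answer: 25

Derivation:
Step 0 (initial): 3 infected
Step 1: +9 new -> 12 infected
Step 2: +7 new -> 19 infected
Step 3: +3 new -> 22 infected
Step 4: +2 new -> 24 infected
Step 5: +1 new -> 25 infected
Step 6: +0 new -> 25 infected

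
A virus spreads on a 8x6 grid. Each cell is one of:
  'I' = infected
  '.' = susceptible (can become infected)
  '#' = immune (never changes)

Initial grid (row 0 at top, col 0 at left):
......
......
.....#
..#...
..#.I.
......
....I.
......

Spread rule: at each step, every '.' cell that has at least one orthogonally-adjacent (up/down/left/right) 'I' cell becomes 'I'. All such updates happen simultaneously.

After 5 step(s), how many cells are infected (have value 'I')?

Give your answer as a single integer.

Step 0 (initial): 2 infected
Step 1: +7 new -> 9 infected
Step 2: +8 new -> 17 infected
Step 3: +5 new -> 22 infected
Step 4: +7 new -> 29 infected
Step 5: +7 new -> 36 infected

Answer: 36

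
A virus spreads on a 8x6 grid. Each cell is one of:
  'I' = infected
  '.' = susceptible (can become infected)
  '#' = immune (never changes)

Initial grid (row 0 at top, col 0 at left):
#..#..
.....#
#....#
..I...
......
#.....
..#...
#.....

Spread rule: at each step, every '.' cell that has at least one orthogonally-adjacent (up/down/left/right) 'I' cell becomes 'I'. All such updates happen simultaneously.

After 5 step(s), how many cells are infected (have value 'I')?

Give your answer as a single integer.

Answer: 35

Derivation:
Step 0 (initial): 1 infected
Step 1: +4 new -> 5 infected
Step 2: +8 new -> 13 infected
Step 3: +9 new -> 22 infected
Step 4: +7 new -> 29 infected
Step 5: +6 new -> 35 infected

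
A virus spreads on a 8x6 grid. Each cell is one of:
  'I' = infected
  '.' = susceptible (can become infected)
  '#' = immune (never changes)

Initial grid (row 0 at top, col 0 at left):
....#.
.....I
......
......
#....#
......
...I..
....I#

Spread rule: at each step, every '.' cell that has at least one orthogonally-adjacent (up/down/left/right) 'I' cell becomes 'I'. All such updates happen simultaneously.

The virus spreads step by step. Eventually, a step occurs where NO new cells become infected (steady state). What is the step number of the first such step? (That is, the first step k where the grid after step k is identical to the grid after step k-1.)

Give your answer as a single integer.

Answer: 7

Derivation:
Step 0 (initial): 3 infected
Step 1: +7 new -> 10 infected
Step 2: +9 new -> 19 infected
Step 3: +11 new -> 30 infected
Step 4: +7 new -> 37 infected
Step 5: +4 new -> 41 infected
Step 6: +3 new -> 44 infected
Step 7: +0 new -> 44 infected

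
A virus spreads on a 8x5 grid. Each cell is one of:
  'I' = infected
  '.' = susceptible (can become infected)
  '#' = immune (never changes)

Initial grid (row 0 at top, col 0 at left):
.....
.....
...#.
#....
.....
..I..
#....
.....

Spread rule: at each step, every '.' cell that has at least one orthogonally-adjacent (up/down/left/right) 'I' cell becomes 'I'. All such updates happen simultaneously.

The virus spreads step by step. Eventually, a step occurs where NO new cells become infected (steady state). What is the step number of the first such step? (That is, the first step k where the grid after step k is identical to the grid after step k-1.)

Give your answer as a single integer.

Answer: 8

Derivation:
Step 0 (initial): 1 infected
Step 1: +4 new -> 5 infected
Step 2: +8 new -> 13 infected
Step 3: +8 new -> 21 infected
Step 4: +5 new -> 26 infected
Step 5: +5 new -> 31 infected
Step 6: +4 new -> 35 infected
Step 7: +2 new -> 37 infected
Step 8: +0 new -> 37 infected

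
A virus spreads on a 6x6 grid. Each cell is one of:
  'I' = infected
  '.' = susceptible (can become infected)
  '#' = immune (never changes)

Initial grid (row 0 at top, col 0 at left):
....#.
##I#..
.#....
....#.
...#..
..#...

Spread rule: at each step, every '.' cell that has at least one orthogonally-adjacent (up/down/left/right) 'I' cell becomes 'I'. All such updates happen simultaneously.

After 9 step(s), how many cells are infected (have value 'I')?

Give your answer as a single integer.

Answer: 28

Derivation:
Step 0 (initial): 1 infected
Step 1: +2 new -> 3 infected
Step 2: +4 new -> 7 infected
Step 3: +5 new -> 12 infected
Step 4: +4 new -> 16 infected
Step 5: +5 new -> 21 infected
Step 6: +3 new -> 24 infected
Step 7: +2 new -> 26 infected
Step 8: +1 new -> 27 infected
Step 9: +1 new -> 28 infected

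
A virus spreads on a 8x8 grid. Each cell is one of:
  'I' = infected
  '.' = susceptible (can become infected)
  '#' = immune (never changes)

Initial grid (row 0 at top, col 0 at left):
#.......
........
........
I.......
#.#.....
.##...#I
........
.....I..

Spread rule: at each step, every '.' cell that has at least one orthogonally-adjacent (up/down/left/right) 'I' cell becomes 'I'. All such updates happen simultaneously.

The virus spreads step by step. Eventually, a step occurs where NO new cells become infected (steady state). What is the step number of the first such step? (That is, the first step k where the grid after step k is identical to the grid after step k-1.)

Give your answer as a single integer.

Answer: 8

Derivation:
Step 0 (initial): 3 infected
Step 1: +7 new -> 10 infected
Step 2: +11 new -> 21 infected
Step 3: +9 new -> 30 infected
Step 4: +12 new -> 42 infected
Step 5: +8 new -> 50 infected
Step 6: +5 new -> 55 infected
Step 7: +3 new -> 58 infected
Step 8: +0 new -> 58 infected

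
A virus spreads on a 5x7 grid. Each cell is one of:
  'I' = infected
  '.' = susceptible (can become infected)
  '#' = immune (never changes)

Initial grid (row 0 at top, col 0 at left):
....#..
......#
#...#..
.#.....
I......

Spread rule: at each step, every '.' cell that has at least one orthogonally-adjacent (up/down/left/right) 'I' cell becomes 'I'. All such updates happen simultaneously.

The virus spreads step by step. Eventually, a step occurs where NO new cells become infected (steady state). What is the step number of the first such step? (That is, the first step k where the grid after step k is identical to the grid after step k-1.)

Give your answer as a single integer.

Step 0 (initial): 1 infected
Step 1: +2 new -> 3 infected
Step 2: +1 new -> 4 infected
Step 3: +2 new -> 6 infected
Step 4: +3 new -> 9 infected
Step 5: +5 new -> 14 infected
Step 6: +5 new -> 19 infected
Step 7: +6 new -> 25 infected
Step 8: +3 new -> 28 infected
Step 9: +1 new -> 29 infected
Step 10: +1 new -> 30 infected
Step 11: +0 new -> 30 infected

Answer: 11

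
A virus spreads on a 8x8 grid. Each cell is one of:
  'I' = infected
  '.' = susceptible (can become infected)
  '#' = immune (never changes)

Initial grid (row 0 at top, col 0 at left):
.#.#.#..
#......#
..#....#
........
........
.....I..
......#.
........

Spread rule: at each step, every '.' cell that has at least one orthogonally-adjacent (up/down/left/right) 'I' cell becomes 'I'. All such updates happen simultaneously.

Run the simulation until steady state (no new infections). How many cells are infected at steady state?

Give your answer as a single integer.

Answer: 55

Derivation:
Step 0 (initial): 1 infected
Step 1: +4 new -> 5 infected
Step 2: +7 new -> 12 infected
Step 3: +10 new -> 22 infected
Step 4: +10 new -> 32 infected
Step 5: +8 new -> 40 infected
Step 6: +7 new -> 47 infected
Step 7: +5 new -> 52 infected
Step 8: +3 new -> 55 infected
Step 9: +0 new -> 55 infected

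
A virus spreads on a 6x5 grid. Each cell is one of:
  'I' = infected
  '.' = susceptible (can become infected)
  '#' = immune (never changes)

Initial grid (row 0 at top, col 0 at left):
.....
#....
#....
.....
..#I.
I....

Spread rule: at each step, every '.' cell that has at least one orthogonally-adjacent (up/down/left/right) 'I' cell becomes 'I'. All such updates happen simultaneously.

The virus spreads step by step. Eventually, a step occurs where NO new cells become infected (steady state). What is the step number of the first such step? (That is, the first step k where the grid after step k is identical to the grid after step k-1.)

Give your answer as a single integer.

Answer: 8

Derivation:
Step 0 (initial): 2 infected
Step 1: +5 new -> 7 infected
Step 2: +7 new -> 14 infected
Step 3: +4 new -> 18 infected
Step 4: +4 new -> 22 infected
Step 5: +3 new -> 25 infected
Step 6: +1 new -> 26 infected
Step 7: +1 new -> 27 infected
Step 8: +0 new -> 27 infected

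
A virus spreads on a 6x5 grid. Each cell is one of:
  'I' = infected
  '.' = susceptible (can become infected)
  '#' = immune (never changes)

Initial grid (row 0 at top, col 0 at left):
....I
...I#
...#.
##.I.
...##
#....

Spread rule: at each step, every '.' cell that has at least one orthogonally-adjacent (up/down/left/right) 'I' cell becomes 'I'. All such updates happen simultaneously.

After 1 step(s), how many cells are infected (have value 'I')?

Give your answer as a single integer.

Step 0 (initial): 3 infected
Step 1: +4 new -> 7 infected

Answer: 7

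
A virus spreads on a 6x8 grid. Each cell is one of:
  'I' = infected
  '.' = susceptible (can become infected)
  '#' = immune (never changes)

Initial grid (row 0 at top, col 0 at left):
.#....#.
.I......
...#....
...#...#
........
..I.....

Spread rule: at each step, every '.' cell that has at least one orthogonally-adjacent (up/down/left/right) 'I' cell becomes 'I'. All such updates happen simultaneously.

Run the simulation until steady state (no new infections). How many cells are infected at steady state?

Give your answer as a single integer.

Answer: 43

Derivation:
Step 0 (initial): 2 infected
Step 1: +6 new -> 8 infected
Step 2: +11 new -> 19 infected
Step 3: +6 new -> 25 infected
Step 4: +6 new -> 31 infected
Step 5: +6 new -> 37 infected
Step 6: +4 new -> 41 infected
Step 7: +2 new -> 43 infected
Step 8: +0 new -> 43 infected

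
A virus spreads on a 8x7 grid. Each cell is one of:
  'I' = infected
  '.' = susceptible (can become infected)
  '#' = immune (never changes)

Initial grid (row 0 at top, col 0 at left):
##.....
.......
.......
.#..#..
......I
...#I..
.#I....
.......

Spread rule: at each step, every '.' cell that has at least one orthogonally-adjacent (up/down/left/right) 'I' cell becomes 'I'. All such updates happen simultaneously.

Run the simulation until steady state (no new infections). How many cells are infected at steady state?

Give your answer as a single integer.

Step 0 (initial): 3 infected
Step 1: +9 new -> 12 infected
Step 2: +10 new -> 22 infected
Step 3: +9 new -> 31 infected
Step 4: +7 new -> 38 infected
Step 5: +6 new -> 44 infected
Step 6: +5 new -> 49 infected
Step 7: +1 new -> 50 infected
Step 8: +0 new -> 50 infected

Answer: 50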